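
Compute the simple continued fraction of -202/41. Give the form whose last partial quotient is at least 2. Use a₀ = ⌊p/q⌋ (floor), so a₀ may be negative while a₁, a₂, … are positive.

[-5; 13, 1, 2]

-202 = -5·41 + 3
41 = 13·3 + 2
3 = 1·2 + 1
2 = 2·1 + 0  (stop)
So -202/41 = [-5; 13, 1, 2].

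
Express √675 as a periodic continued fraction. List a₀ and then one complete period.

[25; 1, 50]

a₀ = ⌊√675⌋ = 25.
With m₀=0, d₀=1 and mₖ₊₁ = dₖaₖ − mₖ, dₖ₊₁ = (n − mₖ₊₁²)/dₖ, aₖ₊₁ = ⌊(a₀+mₖ₊₁)/dₖ₊₁⌋:
  k=1: m=25, d=50, a=1
  k=2: m=25, d=1, a=50
d=1 and a=2a₀=50 at k=2, so the next step gives (m, d) = (25, 50) again — its k=1 value — and the period has length 2.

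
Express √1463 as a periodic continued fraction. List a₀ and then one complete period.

a₀ = ⌊√1463⌋ = 38.
With m₀=0, d₀=1 and mₖ₊₁ = dₖaₖ − mₖ, dₖ₊₁ = (n − mₖ₊₁²)/dₖ, aₖ₊₁ = ⌊(a₀+mₖ₊₁)/dₖ₊₁⌋:
  k=1: m=38, d=19, a=4
  k=2: m=38, d=1, a=76
d=1 and a=2a₀=76 at k=2, so the next step gives (m, d) = (38, 19) again — its k=1 value — and the period has length 2.

[38; 4, 76]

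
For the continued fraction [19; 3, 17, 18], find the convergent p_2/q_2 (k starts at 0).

Using pₖ = aₖpₖ₋₁ + pₖ₋₂, qₖ = aₖqₖ₋₁ + qₖ₋₂ (with p₋₁=1, p₋₂=0, q₋₁=0, q₋₂=1):
  k=0: a=19, p=19, q=1
  k=1: a=3, p=58, q=3
  k=2: a=17, p=1005, q=52

1005/52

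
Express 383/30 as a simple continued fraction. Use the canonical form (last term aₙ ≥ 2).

[12; 1, 3, 3, 2]

383 = 12·30 + 23
30 = 1·23 + 7
23 = 3·7 + 2
7 = 3·2 + 1
2 = 2·1 + 0  (stop)
So 383/30 = [12; 1, 3, 3, 2].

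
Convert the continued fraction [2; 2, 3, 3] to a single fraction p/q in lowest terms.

Fold from the inside: start with 3/1.
  3 + 1/3 = 10/3
  2 + 3/10 = 23/10
  2 + 10/23 = 56/23

56/23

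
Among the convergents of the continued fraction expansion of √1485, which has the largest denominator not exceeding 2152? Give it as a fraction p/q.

82582/2143

√1485 = [38; 1, 1, 6, 1, 1, 76, …] (period length 6).
Convergents:
  p_0/q_0 = 38/1
  p_1/q_1 = 39/1
  p_2/q_2 = 77/2
  p_3/q_3 = 501/13
  p_4/q_4 = 578/15
  p_5/q_5 = 1079/28
  p_6/q_6 = 82582/2143
  p_7/q_7 = 83661/2171
q_6 = 2143 ≤ 2152 < 2171 = q_7, so the answer is 82582/2143.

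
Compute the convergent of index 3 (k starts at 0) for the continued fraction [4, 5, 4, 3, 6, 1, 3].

285/68

Using pₖ = aₖpₖ₋₁ + pₖ₋₂, qₖ = aₖqₖ₋₁ + qₖ₋₂ (with p₋₁=1, p₋₂=0, q₋₁=0, q₋₂=1):
  k=0: a=4, p=4, q=1
  k=1: a=5, p=21, q=5
  k=2: a=4, p=88, q=21
  k=3: a=3, p=285, q=68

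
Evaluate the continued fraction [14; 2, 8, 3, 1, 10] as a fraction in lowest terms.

Using pₖ = aₖpₖ₋₁ + pₖ₋₂ and qₖ = aₖqₖ₋₁ + qₖ₋₂:
  k=0: a=14, p=14, q=1
  k=1: a=2, p=29, q=2
  k=2: a=8, p=246, q=17
  k=3: a=3, p=767, q=53
  k=4: a=1, p=1013, q=70
  k=5: a=10, p=10897, q=753

10897/753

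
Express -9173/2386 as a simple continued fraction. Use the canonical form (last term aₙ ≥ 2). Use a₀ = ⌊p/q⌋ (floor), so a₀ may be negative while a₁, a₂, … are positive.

-9173 = -4*2386 + 371
2386 = 6*371 + 160
371 = 2*160 + 51
160 = 3*51 + 7
51 = 7*7 + 2
7 = 3*2 + 1
2 = 2*1 + 0  (stop)
So -9173/2386 = [-4; 6, 2, 3, 7, 3, 2].

[-4; 6, 2, 3, 7, 3, 2]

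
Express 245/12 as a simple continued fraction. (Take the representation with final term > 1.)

[20; 2, 2, 2]

245 = 20*12 + 5
12 = 2*5 + 2
5 = 2*2 + 1
2 = 2*1 + 0  (stop)
So 245/12 = [20; 2, 2, 2].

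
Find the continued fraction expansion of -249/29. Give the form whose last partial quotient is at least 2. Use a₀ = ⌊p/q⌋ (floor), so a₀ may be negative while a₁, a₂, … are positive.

[-9; 2, 2, 2, 2]

-249 = -9*29 + 12
29 = 2*12 + 5
12 = 2*5 + 2
5 = 2*2 + 1
2 = 2*1 + 0  (stop)
So -249/29 = [-9; 2, 2, 2, 2].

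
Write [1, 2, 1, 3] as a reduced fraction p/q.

Fold from the inside: start with 3/1.
  1 + 1/3 = 4/3
  2 + 3/4 = 11/4
  1 + 4/11 = 15/11

15/11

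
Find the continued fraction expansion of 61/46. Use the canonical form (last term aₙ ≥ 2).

61 = 1×46 + 15
46 = 3×15 + 1
15 = 15×1 + 0  (stop)
So 61/46 = [1; 3, 15].

[1; 3, 15]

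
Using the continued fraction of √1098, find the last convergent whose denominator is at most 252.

5600/169

√1098 = [33; 7, 2, 1, 6, 1, 2, 7, 66, …] (period length 8).
Convergents:
  p_0/q_0 = 33/1
  p_1/q_1 = 232/7
  p_2/q_2 = 497/15
  p_3/q_3 = 729/22
  p_4/q_4 = 4871/147
  p_5/q_5 = 5600/169
  p_6/q_6 = 16071/485
q_5 = 169 ≤ 252 < 485 = q_6, so the answer is 5600/169.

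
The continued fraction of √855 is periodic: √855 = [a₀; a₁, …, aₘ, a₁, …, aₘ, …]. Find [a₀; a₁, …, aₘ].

[29; 4, 6, 4, 58]

a₀ = ⌊√855⌋ = 29.
With m₀=0, d₀=1 and mₖ₊₁ = dₖaₖ − mₖ, dₖ₊₁ = (n − mₖ₊₁²)/dₖ, aₖ₊₁ = ⌊(a₀+mₖ₊₁)/dₖ₊₁⌋:
  k=1: m=29, d=14, a=4
  k=2: m=27, d=9, a=6
  k=3: m=27, d=14, a=4
  k=4: m=29, d=1, a=58
d=1 and a=2a₀=58 at k=4, so the next step gives (m, d) = (29, 14) again — its k=1 value — and the period has length 4.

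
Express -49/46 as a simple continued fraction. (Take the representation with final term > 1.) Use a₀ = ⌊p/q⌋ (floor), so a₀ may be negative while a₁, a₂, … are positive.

[-2; 1, 14, 3]

-49 = -2×46 + 43
46 = 1×43 + 3
43 = 14×3 + 1
3 = 3×1 + 0  (stop)
So -49/46 = [-2; 1, 14, 3].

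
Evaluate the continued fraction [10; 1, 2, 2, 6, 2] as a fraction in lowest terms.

1039/97

Using pₖ = aₖpₖ₋₁ + pₖ₋₂ and qₖ = aₖqₖ₋₁ + qₖ₋₂:
  k=0: a=10, p=10, q=1
  k=1: a=1, p=11, q=1
  k=2: a=2, p=32, q=3
  k=3: a=2, p=75, q=7
  k=4: a=6, p=482, q=45
  k=5: a=2, p=1039, q=97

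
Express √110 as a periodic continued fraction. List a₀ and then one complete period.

[10; 2, 20]

a₀ = ⌊√110⌋ = 10.
With m₀=0, d₀=1 and mₖ₊₁ = dₖaₖ − mₖ, dₖ₊₁ = (n − mₖ₊₁²)/dₖ, aₖ₊₁ = ⌊(a₀+mₖ₊₁)/dₖ₊₁⌋:
  k=1: m=10, d=10, a=2
  k=2: m=10, d=1, a=20
d=1 and a=2a₀=20 at k=2, so the next step gives (m, d) = (10, 10) again — its k=1 value — and the period has length 2.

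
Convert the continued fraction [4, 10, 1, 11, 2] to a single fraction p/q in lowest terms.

Fold from the inside: start with 2/1.
  11 + 1/2 = 23/2
  1 + 2/23 = 25/23
  10 + 23/25 = 273/25
  4 + 25/273 = 1117/273

1117/273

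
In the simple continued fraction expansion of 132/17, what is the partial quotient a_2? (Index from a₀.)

132 = 7·17 + 13   →  a_0 = 7
17 = 1·13 + 4   →  a_1 = 1
13 = 3·4 + 1   →  a_2 = 3

3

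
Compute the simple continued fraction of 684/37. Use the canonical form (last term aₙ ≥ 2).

[18; 2, 18]

684 = 18*37 + 18
37 = 2*18 + 1
18 = 18*1 + 0  (stop)
So 684/37 = [18; 2, 18].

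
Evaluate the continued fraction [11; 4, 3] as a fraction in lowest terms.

146/13

Using pₖ = aₖpₖ₋₁ + pₖ₋₂ and qₖ = aₖqₖ₋₁ + qₖ₋₂:
  k=0: a=11, p=11, q=1
  k=1: a=4, p=45, q=4
  k=2: a=3, p=146, q=13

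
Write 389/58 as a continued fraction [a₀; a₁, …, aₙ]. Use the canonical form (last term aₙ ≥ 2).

389 = 6*58 + 41
58 = 1*41 + 17
41 = 2*17 + 7
17 = 2*7 + 3
7 = 2*3 + 1
3 = 3*1 + 0  (stop)
So 389/58 = [6; 1, 2, 2, 2, 3].

[6; 1, 2, 2, 2, 3]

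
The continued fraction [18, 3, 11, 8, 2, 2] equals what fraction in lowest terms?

26441/1443

Using pₖ = aₖpₖ₋₁ + pₖ₋₂ and qₖ = aₖqₖ₋₁ + qₖ₋₂:
  k=0: a=18, p=18, q=1
  k=1: a=3, p=55, q=3
  k=2: a=11, p=623, q=34
  k=3: a=8, p=5039, q=275
  k=4: a=2, p=10701, q=584
  k=5: a=2, p=26441, q=1443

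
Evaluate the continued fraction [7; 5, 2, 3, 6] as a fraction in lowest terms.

Fold from the inside: start with 6/1.
  3 + 1/6 = 19/6
  2 + 6/19 = 44/19
  5 + 19/44 = 239/44
  7 + 44/239 = 1717/239

1717/239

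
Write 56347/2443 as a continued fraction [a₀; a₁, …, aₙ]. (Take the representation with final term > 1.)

56347 = 23*2443 + 158
2443 = 15*158 + 73
158 = 2*73 + 12
73 = 6*12 + 1
12 = 12*1 + 0  (stop)
So 56347/2443 = [23; 15, 2, 6, 12].

[23; 15, 2, 6, 12]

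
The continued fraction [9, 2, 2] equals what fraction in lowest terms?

47/5

Using pₖ = aₖpₖ₋₁ + pₖ₋₂ and qₖ = aₖqₖ₋₁ + qₖ₋₂:
  k=0: a=9, p=9, q=1
  k=1: a=2, p=19, q=2
  k=2: a=2, p=47, q=5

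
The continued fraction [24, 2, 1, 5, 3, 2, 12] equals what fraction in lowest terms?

37843/1554

Using pₖ = aₖpₖ₋₁ + pₖ₋₂ and qₖ = aₖqₖ₋₁ + qₖ₋₂:
  k=0: a=24, p=24, q=1
  k=1: a=2, p=49, q=2
  k=2: a=1, p=73, q=3
  k=3: a=5, p=414, q=17
  k=4: a=3, p=1315, q=54
  k=5: a=2, p=3044, q=125
  k=6: a=12, p=37843, q=1554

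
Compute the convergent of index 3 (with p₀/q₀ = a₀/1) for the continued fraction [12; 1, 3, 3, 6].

Using pₖ = aₖpₖ₋₁ + pₖ₋₂, qₖ = aₖqₖ₋₁ + qₖ₋₂ (with p₋₁=1, p₋₂=0, q₋₁=0, q₋₂=1):
  k=0: a=12, p=12, q=1
  k=1: a=1, p=13, q=1
  k=2: a=3, p=51, q=4
  k=3: a=3, p=166, q=13

166/13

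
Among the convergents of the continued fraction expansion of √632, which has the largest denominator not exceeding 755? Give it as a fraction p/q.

√632 = [25; 7, 6, 7, 50, …] (period length 4).
Convergents:
  p_0/q_0 = 25/1
  p_1/q_1 = 176/7
  p_2/q_2 = 1081/43
  p_3/q_3 = 7743/308
  p_4/q_4 = 388231/15443
q_3 = 308 ≤ 755 < 15443 = q_4, so the answer is 7743/308.

7743/308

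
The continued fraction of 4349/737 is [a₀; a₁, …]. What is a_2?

4349 = 5·737 + 664   →  a_0 = 5
737 = 1·664 + 73   →  a_1 = 1
664 = 9·73 + 7   →  a_2 = 9

9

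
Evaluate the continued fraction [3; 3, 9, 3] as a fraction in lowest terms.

Using pₖ = aₖpₖ₋₁ + pₖ₋₂ and qₖ = aₖqₖ₋₁ + qₖ₋₂:
  k=0: a=3, p=3, q=1
  k=1: a=3, p=10, q=3
  k=2: a=9, p=93, q=28
  k=3: a=3, p=289, q=87

289/87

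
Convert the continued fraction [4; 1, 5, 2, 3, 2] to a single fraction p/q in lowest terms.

499/103

Using pₖ = aₖpₖ₋₁ + pₖ₋₂ and qₖ = aₖqₖ₋₁ + qₖ₋₂:
  k=0: a=4, p=4, q=1
  k=1: a=1, p=5, q=1
  k=2: a=5, p=29, q=6
  k=3: a=2, p=63, q=13
  k=4: a=3, p=218, q=45
  k=5: a=2, p=499, q=103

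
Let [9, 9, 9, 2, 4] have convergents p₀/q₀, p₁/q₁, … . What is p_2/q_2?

747/82

Using pₖ = aₖpₖ₋₁ + pₖ₋₂, qₖ = aₖqₖ₋₁ + qₖ₋₂ (with p₋₁=1, p₋₂=0, q₋₁=0, q₋₂=1):
  k=0: a=9, p=9, q=1
  k=1: a=9, p=82, q=9
  k=2: a=9, p=747, q=82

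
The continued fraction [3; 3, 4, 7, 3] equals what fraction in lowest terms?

Using pₖ = aₖpₖ₋₁ + pₖ₋₂ and qₖ = aₖqₖ₋₁ + qₖ₋₂:
  k=0: a=3, p=3, q=1
  k=1: a=3, p=10, q=3
  k=2: a=4, p=43, q=13
  k=3: a=7, p=311, q=94
  k=4: a=3, p=976, q=295

976/295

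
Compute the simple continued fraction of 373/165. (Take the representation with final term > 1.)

[2; 3, 1, 5, 7]

373 = 2×165 + 43
165 = 3×43 + 36
43 = 1×36 + 7
36 = 5×7 + 1
7 = 7×1 + 0  (stop)
So 373/165 = [2; 3, 1, 5, 7].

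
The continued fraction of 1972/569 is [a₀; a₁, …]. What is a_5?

1

1972 = 3·569 + 265   →  a_0 = 3
569 = 2·265 + 39   →  a_1 = 2
265 = 6·39 + 31   →  a_2 = 6
39 = 1·31 + 8   →  a_3 = 1
31 = 3·8 + 7   →  a_4 = 3
8 = 1·7 + 1   →  a_5 = 1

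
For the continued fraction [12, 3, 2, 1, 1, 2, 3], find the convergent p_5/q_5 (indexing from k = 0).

Using pₖ = aₖpₖ₋₁ + pₖ₋₂, qₖ = aₖqₖ₋₁ + qₖ₋₂ (with p₋₁=1, p₋₂=0, q₋₁=0, q₋₂=1):
  k=0: a=12, p=12, q=1
  k=1: a=3, p=37, q=3
  k=2: a=2, p=86, q=7
  k=3: a=1, p=123, q=10
  k=4: a=1, p=209, q=17
  k=5: a=2, p=541, q=44

541/44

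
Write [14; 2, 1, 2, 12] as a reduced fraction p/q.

1423/99

Fold from the inside: start with 12/1.
  2 + 1/12 = 25/12
  1 + 12/25 = 37/25
  2 + 25/37 = 99/37
  14 + 37/99 = 1423/99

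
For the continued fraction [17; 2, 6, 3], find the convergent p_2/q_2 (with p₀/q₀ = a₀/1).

227/13

Using pₖ = aₖpₖ₋₁ + pₖ₋₂, qₖ = aₖqₖ₋₁ + qₖ₋₂ (with p₋₁=1, p₋₂=0, q₋₁=0, q₋₂=1):
  k=0: a=17, p=17, q=1
  k=1: a=2, p=35, q=2
  k=2: a=6, p=227, q=13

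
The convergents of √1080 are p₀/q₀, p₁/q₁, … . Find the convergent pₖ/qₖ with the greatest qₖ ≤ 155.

4568/139

√1080 = [32; 1, 6, 3, 6, 1, 64, …] (period length 6).
Convergents:
  p_0/q_0 = 32/1
  p_1/q_1 = 33/1
  p_2/q_2 = 230/7
  p_3/q_3 = 723/22
  p_4/q_4 = 4568/139
  p_5/q_5 = 5291/161
q_4 = 139 ≤ 155 < 161 = q_5, so the answer is 4568/139.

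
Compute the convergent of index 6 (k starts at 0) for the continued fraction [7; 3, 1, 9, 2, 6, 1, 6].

Using pₖ = aₖpₖ₋₁ + pₖ₋₂, qₖ = aₖqₖ₋₁ + qₖ₋₂ (with p₋₁=1, p₋₂=0, q₋₁=0, q₋₂=1):
  k=0: a=7, p=7, q=1
  k=1: a=3, p=22, q=3
  k=2: a=1, p=29, q=4
  k=3: a=9, p=283, q=39
  k=4: a=2, p=595, q=82
  k=5: a=6, p=3853, q=531
  k=6: a=1, p=4448, q=613

4448/613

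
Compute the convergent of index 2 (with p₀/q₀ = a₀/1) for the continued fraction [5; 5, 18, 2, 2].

Using pₖ = aₖpₖ₋₁ + pₖ₋₂, qₖ = aₖqₖ₋₁ + qₖ₋₂ (with p₋₁=1, p₋₂=0, q₋₁=0, q₋₂=1):
  k=0: a=5, p=5, q=1
  k=1: a=5, p=26, q=5
  k=2: a=18, p=473, q=91

473/91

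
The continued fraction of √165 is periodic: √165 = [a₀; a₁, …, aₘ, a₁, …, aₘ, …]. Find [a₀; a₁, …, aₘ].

[12; 1, 5, 2, 5, 1, 24]

a₀ = ⌊√165⌋ = 12.
With m₀=0, d₀=1 and mₖ₊₁ = dₖaₖ − mₖ, dₖ₊₁ = (n − mₖ₊₁²)/dₖ, aₖ₊₁ = ⌊(a₀+mₖ₊₁)/dₖ₊₁⌋:
  k=1: m=12, d=21, a=1
  k=2: m=9, d=4, a=5
  k=3: m=11, d=11, a=2
  k=4: m=11, d=4, a=5
  k=5: m=9, d=21, a=1
  k=6: m=12, d=1, a=24
d=1 and a=2a₀=24 at k=6, so the next step gives (m, d) = (12, 21) again — its k=1 value — and the period has length 6.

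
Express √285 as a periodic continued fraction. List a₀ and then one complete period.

a₀ = ⌊√285⌋ = 16.

[16; 1, 7, 2, 7, 1, 32]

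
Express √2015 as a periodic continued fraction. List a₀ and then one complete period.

[44; 1, 7, 1, 88]

a₀ = ⌊√2015⌋ = 44.
With m₀=0, d₀=1 and mₖ₊₁ = dₖaₖ − mₖ, dₖ₊₁ = (n − mₖ₊₁²)/dₖ, aₖ₊₁ = ⌊(a₀+mₖ₊₁)/dₖ₊₁⌋:
  k=1: m=44, d=79, a=1
  k=2: m=35, d=10, a=7
  k=3: m=35, d=79, a=1
  k=4: m=44, d=1, a=88
d=1 and a=2a₀=88 at k=4, so the next step gives (m, d) = (44, 79) again — its k=1 value — and the period has length 4.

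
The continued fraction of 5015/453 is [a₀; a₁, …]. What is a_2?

5015 = 11·453 + 32   →  a_0 = 11
453 = 14·32 + 5   →  a_1 = 14
32 = 6·5 + 2   →  a_2 = 6

6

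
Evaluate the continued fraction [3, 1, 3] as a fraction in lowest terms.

15/4

Using pₖ = aₖpₖ₋₁ + pₖ₋₂ and qₖ = aₖqₖ₋₁ + qₖ₋₂:
  k=0: a=3, p=3, q=1
  k=1: a=1, p=4, q=1
  k=2: a=3, p=15, q=4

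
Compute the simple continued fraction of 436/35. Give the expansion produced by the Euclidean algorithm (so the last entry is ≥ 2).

[12; 2, 5, 3]

436 = 12×35 + 16
35 = 2×16 + 3
16 = 5×3 + 1
3 = 3×1 + 0  (stop)
So 436/35 = [12; 2, 5, 3].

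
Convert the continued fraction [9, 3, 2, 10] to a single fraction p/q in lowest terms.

Fold from the inside: start with 10/1.
  2 + 1/10 = 21/10
  3 + 10/21 = 73/21
  9 + 21/73 = 678/73

678/73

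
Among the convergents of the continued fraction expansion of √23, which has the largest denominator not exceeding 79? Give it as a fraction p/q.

√23 = [4; 1, 3, 1, 8, …] (period length 4).
Convergents:
  p_0/q_0 = 4/1
  p_1/q_1 = 5/1
  p_2/q_2 = 19/4
  p_3/q_3 = 24/5
  p_4/q_4 = 211/44
  p_5/q_5 = 235/49
  p_6/q_6 = 916/191
q_5 = 49 ≤ 79 < 191 = q_6, so the answer is 235/49.

235/49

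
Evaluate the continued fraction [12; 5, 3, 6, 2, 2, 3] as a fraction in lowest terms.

Using pₖ = aₖpₖ₋₁ + pₖ₋₂ and qₖ = aₖqₖ₋₁ + qₖ₋₂:
  k=0: a=12, p=12, q=1
  k=1: a=5, p=61, q=5
  k=2: a=3, p=195, q=16
  k=3: a=6, p=1231, q=101
  k=4: a=2, p=2657, q=218
  k=5: a=2, p=6545, q=537
  k=6: a=3, p=22292, q=1829

22292/1829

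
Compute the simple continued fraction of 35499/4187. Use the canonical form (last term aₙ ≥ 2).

35499 = 8*4187 + 2003
4187 = 2*2003 + 181
2003 = 11*181 + 12
181 = 15*12 + 1
12 = 12*1 + 0  (stop)
So 35499/4187 = [8; 2, 11, 15, 12].

[8; 2, 11, 15, 12]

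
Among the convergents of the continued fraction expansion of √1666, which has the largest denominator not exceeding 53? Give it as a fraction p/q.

√1666 = [40; 1, 4, 2, 4, 1, 80, …] (period length 6).
Convergents:
  p_0/q_0 = 40/1
  p_1/q_1 = 41/1
  p_2/q_2 = 204/5
  p_3/q_3 = 449/11
  p_4/q_4 = 2000/49
  p_5/q_5 = 2449/60
q_4 = 49 ≤ 53 < 60 = q_5, so the answer is 2000/49.

2000/49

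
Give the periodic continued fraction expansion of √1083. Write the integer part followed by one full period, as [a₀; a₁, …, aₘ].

a₀ = ⌊√1083⌋ = 32.
With m₀=0, d₀=1 and mₖ₊₁ = dₖaₖ − mₖ, dₖ₊₁ = (n − mₖ₊₁²)/dₖ, aₖ₊₁ = ⌊(a₀+mₖ₊₁)/dₖ₊₁⌋:
  k=1: m=32, d=59, a=1
  k=2: m=27, d=6, a=9
  k=3: m=27, d=59, a=1
  k=4: m=32, d=1, a=64
d=1 and a=2a₀=64 at k=4, so the next step gives (m, d) = (32, 59) again — its k=1 value — and the period has length 4.

[32; 1, 9, 1, 64]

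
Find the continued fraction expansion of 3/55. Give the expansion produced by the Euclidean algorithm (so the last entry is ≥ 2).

[0; 18, 3]

3 = 0×55 + 3
55 = 18×3 + 1
3 = 3×1 + 0  (stop)
So 3/55 = [0; 18, 3].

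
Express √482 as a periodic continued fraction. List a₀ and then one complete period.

a₀ = ⌊√482⌋ = 21.
With m₀=0, d₀=1 and mₖ₊₁ = dₖaₖ − mₖ, dₖ₊₁ = (n − mₖ₊₁²)/dₖ, aₖ₊₁ = ⌊(a₀+mₖ₊₁)/dₖ₊₁⌋:
  k=1: m=21, d=41, a=1
  k=2: m=20, d=2, a=20
  k=3: m=20, d=41, a=1
  k=4: m=21, d=1, a=42
d=1 and a=2a₀=42 at k=4, so the next step gives (m, d) = (21, 41) again — its k=1 value — and the period has length 4.

[21; 1, 20, 1, 42]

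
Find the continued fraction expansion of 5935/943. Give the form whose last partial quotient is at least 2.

[6; 3, 2, 2, 8, 1, 5]

5935 = 6·943 + 277
943 = 3·277 + 112
277 = 2·112 + 53
112 = 2·53 + 6
53 = 8·6 + 5
6 = 1·5 + 1
5 = 5·1 + 0  (stop)
So 5935/943 = [6; 3, 2, 2, 8, 1, 5].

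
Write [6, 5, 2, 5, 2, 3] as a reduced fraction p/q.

2801/453

Using pₖ = aₖpₖ₋₁ + pₖ₋₂ and qₖ = aₖqₖ₋₁ + qₖ₋₂:
  k=0: a=6, p=6, q=1
  k=1: a=5, p=31, q=5
  k=2: a=2, p=68, q=11
  k=3: a=5, p=371, q=60
  k=4: a=2, p=810, q=131
  k=5: a=3, p=2801, q=453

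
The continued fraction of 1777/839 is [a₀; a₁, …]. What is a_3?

9

1777 = 2·839 + 99   →  a_0 = 2
839 = 8·99 + 47   →  a_1 = 8
99 = 2·47 + 5   →  a_2 = 2
47 = 9·5 + 2   →  a_3 = 9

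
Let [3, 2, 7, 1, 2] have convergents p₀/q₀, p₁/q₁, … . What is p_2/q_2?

52/15

Using pₖ = aₖpₖ₋₁ + pₖ₋₂, qₖ = aₖqₖ₋₁ + qₖ₋₂ (with p₋₁=1, p₋₂=0, q₋₁=0, q₋₂=1):
  k=0: a=3, p=3, q=1
  k=1: a=2, p=7, q=2
  k=2: a=7, p=52, q=15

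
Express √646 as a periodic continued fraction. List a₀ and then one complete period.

[25; 2, 2, 2, 50]

a₀ = ⌊√646⌋ = 25.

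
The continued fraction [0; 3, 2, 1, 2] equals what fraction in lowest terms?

8/27

Using pₖ = aₖpₖ₋₁ + pₖ₋₂ and qₖ = aₖqₖ₋₁ + qₖ₋₂:
  k=0: a=0, p=0, q=1
  k=1: a=3, p=1, q=3
  k=2: a=2, p=2, q=7
  k=3: a=1, p=3, q=10
  k=4: a=2, p=8, q=27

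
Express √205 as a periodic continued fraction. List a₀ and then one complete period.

a₀ = ⌊√205⌋ = 14.
With m₀=0, d₀=1 and mₖ₊₁ = dₖaₖ − mₖ, dₖ₊₁ = (n − mₖ₊₁²)/dₖ, aₖ₊₁ = ⌊(a₀+mₖ₊₁)/dₖ₊₁⌋:
  k=1: m=14, d=9, a=3
  k=2: m=13, d=4, a=6
  k=3: m=11, d=21, a=1
  k=4: m=10, d=5, a=4
  k=5: m=10, d=21, a=1
  k=6: m=11, d=4, a=6
  k=7: m=13, d=9, a=3
  k=8: m=14, d=1, a=28
d=1 and a=2a₀=28 at k=8, so the next step gives (m, d) = (14, 9) again — its k=1 value — and the period has length 8.

[14; 3, 6, 1, 4, 1, 6, 3, 28]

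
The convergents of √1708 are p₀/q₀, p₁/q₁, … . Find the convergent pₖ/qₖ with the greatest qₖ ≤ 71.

2521/61

√1708 = [41; 3, 20, 3, 82, …] (period length 4).
Convergents:
  p_0/q_0 = 41/1
  p_1/q_1 = 124/3
  p_2/q_2 = 2521/61
  p_3/q_3 = 7687/186
q_2 = 61 ≤ 71 < 186 = q_3, so the answer is 2521/61.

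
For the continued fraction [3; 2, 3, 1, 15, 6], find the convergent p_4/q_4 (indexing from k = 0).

Using pₖ = aₖpₖ₋₁ + pₖ₋₂, qₖ = aₖqₖ₋₁ + qₖ₋₂ (with p₋₁=1, p₋₂=0, q₋₁=0, q₋₂=1):
  k=0: a=3, p=3, q=1
  k=1: a=2, p=7, q=2
  k=2: a=3, p=24, q=7
  k=3: a=1, p=31, q=9
  k=4: a=15, p=489, q=142

489/142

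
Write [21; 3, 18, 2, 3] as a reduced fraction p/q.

Fold from the inside: start with 3/1.
  2 + 1/3 = 7/3
  18 + 3/7 = 129/7
  3 + 7/129 = 394/129
  21 + 129/394 = 8403/394

8403/394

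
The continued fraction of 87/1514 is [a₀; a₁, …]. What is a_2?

2

87 = 0·1514 + 87   →  a_0 = 0
1514 = 17·87 + 35   →  a_1 = 17
87 = 2·35 + 17   →  a_2 = 2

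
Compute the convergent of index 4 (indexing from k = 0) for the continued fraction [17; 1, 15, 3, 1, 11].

1166/65

Using pₖ = aₖpₖ₋₁ + pₖ₋₂, qₖ = aₖqₖ₋₁ + qₖ₋₂ (with p₋₁=1, p₋₂=0, q₋₁=0, q₋₂=1):
  k=0: a=17, p=17, q=1
  k=1: a=1, p=18, q=1
  k=2: a=15, p=287, q=16
  k=3: a=3, p=879, q=49
  k=4: a=1, p=1166, q=65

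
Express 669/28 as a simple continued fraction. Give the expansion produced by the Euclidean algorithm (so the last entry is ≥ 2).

669 = 23*28 + 25
28 = 1*25 + 3
25 = 8*3 + 1
3 = 3*1 + 0  (stop)
So 669/28 = [23; 1, 8, 3].

[23; 1, 8, 3]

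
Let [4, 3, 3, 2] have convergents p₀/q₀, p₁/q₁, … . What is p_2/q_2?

43/10

Using pₖ = aₖpₖ₋₁ + pₖ₋₂, qₖ = aₖqₖ₋₁ + qₖ₋₂ (with p₋₁=1, p₋₂=0, q₋₁=0, q₋₂=1):
  k=0: a=4, p=4, q=1
  k=1: a=3, p=13, q=3
  k=2: a=3, p=43, q=10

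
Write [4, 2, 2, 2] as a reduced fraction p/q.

Fold from the inside: start with 2/1.
  2 + 1/2 = 5/2
  2 + 2/5 = 12/5
  4 + 5/12 = 53/12

53/12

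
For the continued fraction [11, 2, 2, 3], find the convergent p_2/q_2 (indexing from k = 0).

57/5

Using pₖ = aₖpₖ₋₁ + pₖ₋₂, qₖ = aₖqₖ₋₁ + qₖ₋₂ (with p₋₁=1, p₋₂=0, q₋₁=0, q₋₂=1):
  k=0: a=11, p=11, q=1
  k=1: a=2, p=23, q=2
  k=2: a=2, p=57, q=5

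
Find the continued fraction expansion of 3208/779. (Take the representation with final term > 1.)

[4; 8, 2, 7, 6]

3208 = 4*779 + 92
779 = 8*92 + 43
92 = 2*43 + 6
43 = 7*6 + 1
6 = 6*1 + 0  (stop)
So 3208/779 = [4; 8, 2, 7, 6].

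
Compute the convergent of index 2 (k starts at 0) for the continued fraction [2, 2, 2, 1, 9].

Using pₖ = aₖpₖ₋₁ + pₖ₋₂, qₖ = aₖqₖ₋₁ + qₖ₋₂ (with p₋₁=1, p₋₂=0, q₋₁=0, q₋₂=1):
  k=0: a=2, p=2, q=1
  k=1: a=2, p=5, q=2
  k=2: a=2, p=12, q=5

12/5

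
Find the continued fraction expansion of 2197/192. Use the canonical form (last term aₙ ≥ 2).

[11; 2, 3, 1, 6, 3]

2197 = 11×192 + 85
192 = 2×85 + 22
85 = 3×22 + 19
22 = 1×19 + 3
19 = 6×3 + 1
3 = 3×1 + 0  (stop)
So 2197/192 = [11; 2, 3, 1, 6, 3].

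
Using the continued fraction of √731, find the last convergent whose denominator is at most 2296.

√731 = [27; 27, 54, …] (period length 2).
Convergents:
  p_0/q_0 = 27/1
  p_1/q_1 = 730/27
  p_2/q_2 = 39447/1459
  p_3/q_3 = 1065799/39420
q_2 = 1459 ≤ 2296 < 39420 = q_3, so the answer is 39447/1459.

39447/1459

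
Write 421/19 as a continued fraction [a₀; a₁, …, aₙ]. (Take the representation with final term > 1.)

421 = 22×19 + 3
19 = 6×3 + 1
3 = 3×1 + 0  (stop)
So 421/19 = [22; 6, 3].

[22; 6, 3]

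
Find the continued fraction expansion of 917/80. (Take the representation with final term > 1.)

[11; 2, 6, 6]

917 = 11×80 + 37
80 = 2×37 + 6
37 = 6×6 + 1
6 = 6×1 + 0  (stop)
So 917/80 = [11; 2, 6, 6].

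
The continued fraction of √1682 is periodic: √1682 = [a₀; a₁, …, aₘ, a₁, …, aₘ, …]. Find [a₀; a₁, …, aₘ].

[41; 82]

a₀ = ⌊√1682⌋ = 41.
With m₀=0, d₀=1 and mₖ₊₁ = dₖaₖ − mₖ, dₖ₊₁ = (n − mₖ₊₁²)/dₖ, aₖ₊₁ = ⌊(a₀+mₖ₊₁)/dₖ₊₁⌋:
  k=1: m=41, d=1, a=82
d=1 and a=2a₀=82 at k=1, so the next step gives (m, d) = (41, 1) again — its k=1 value — and the period has length 1.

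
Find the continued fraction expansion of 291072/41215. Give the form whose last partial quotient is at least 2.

291072 = 7*41215 + 2567
41215 = 16*2567 + 143
2567 = 17*143 + 136
143 = 1*136 + 7
136 = 19*7 + 3
7 = 2*3 + 1
3 = 3*1 + 0  (stop)
So 291072/41215 = [7; 16, 17, 1, 19, 2, 3].

[7; 16, 17, 1, 19, 2, 3]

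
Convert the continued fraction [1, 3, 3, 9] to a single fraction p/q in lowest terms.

121/93

Fold from the inside: start with 9/1.
  3 + 1/9 = 28/9
  3 + 9/28 = 93/28
  1 + 28/93 = 121/93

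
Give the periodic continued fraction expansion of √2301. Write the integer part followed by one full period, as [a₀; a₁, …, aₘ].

a₀ = ⌊√2301⌋ = 47.
With m₀=0, d₀=1 and mₖ₊₁ = dₖaₖ − mₖ, dₖ₊₁ = (n − mₖ₊₁²)/dₖ, aₖ₊₁ = ⌊(a₀+mₖ₊₁)/dₖ₊₁⌋:
  k=1: m=47, d=92, a=1
  k=2: m=45, d=3, a=30
  k=3: m=45, d=92, a=1
  k=4: m=47, d=1, a=94
d=1 and a=2a₀=94 at k=4, so the next step gives (m, d) = (47, 92) again — its k=1 value — and the period has length 4.

[47; 1, 30, 1, 94]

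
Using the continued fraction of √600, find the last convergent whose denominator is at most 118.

√600 = [24; 2, 48, …] (period length 2).
Convergents:
  p_0/q_0 = 24/1
  p_1/q_1 = 49/2
  p_2/q_2 = 2376/97
  p_3/q_3 = 4801/196
q_2 = 97 ≤ 118 < 196 = q_3, so the answer is 2376/97.

2376/97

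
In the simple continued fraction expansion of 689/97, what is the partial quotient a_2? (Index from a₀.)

1

689 = 7·97 + 10   →  a_0 = 7
97 = 9·10 + 7   →  a_1 = 9
10 = 1·7 + 3   →  a_2 = 1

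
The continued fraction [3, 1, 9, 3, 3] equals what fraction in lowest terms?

Using pₖ = aₖpₖ₋₁ + pₖ₋₂ and qₖ = aₖqₖ₋₁ + qₖ₋₂:
  k=0: a=3, p=3, q=1
  k=1: a=1, p=4, q=1
  k=2: a=9, p=39, q=10
  k=3: a=3, p=121, q=31
  k=4: a=3, p=402, q=103

402/103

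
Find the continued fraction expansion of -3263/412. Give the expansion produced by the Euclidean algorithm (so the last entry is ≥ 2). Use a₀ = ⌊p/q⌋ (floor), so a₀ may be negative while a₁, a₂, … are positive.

-3263 = -8*412 + 33
412 = 12*33 + 16
33 = 2*16 + 1
16 = 16*1 + 0  (stop)
So -3263/412 = [-8; 12, 2, 16].

[-8; 12, 2, 16]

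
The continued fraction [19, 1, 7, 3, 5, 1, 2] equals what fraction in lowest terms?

Using pₖ = aₖpₖ₋₁ + pₖ₋₂ and qₖ = aₖqₖ₋₁ + qₖ₋₂:
  k=0: a=19, p=19, q=1
  k=1: a=1, p=20, q=1
  k=2: a=7, p=159, q=8
  k=3: a=3, p=497, q=25
  k=4: a=5, p=2644, q=133
  k=5: a=1, p=3141, q=158
  k=6: a=2, p=8926, q=449

8926/449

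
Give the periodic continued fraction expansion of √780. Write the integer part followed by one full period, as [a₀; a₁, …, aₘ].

a₀ = ⌊√780⌋ = 27.

[27; 1, 12, 1, 54]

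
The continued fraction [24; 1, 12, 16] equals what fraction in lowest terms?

5209/209

Fold from the inside: start with 16/1.
  12 + 1/16 = 193/16
  1 + 16/193 = 209/193
  24 + 193/209 = 5209/209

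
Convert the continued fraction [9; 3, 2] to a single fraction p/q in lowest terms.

65/7

Fold from the inside: start with 2/1.
  3 + 1/2 = 7/2
  9 + 2/7 = 65/7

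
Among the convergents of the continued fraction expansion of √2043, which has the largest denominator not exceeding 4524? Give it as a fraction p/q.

102151/2260

√2043 = [45; 5, 90, …] (period length 2).
Convergents:
  p_0/q_0 = 45/1
  p_1/q_1 = 226/5
  p_2/q_2 = 20385/451
  p_3/q_3 = 102151/2260
  p_4/q_4 = 9213975/203851
q_3 = 2260 ≤ 4524 < 203851 = q_4, so the answer is 102151/2260.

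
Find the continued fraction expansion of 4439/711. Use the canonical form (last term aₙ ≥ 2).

4439 = 6*711 + 173
711 = 4*173 + 19
173 = 9*19 + 2
19 = 9*2 + 1
2 = 2*1 + 0  (stop)
So 4439/711 = [6; 4, 9, 9, 2].

[6; 4, 9, 9, 2]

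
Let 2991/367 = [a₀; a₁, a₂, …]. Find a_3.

2991 = 8·367 + 55   →  a_0 = 8
367 = 6·55 + 37   →  a_1 = 6
55 = 1·37 + 18   →  a_2 = 1
37 = 2·18 + 1   →  a_3 = 2

2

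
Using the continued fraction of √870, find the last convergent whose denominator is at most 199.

√870 = [29; 2, 58, …] (period length 2).
Convergents:
  p_0/q_0 = 29/1
  p_1/q_1 = 59/2
  p_2/q_2 = 3451/117
  p_3/q_3 = 6961/236
q_2 = 117 ≤ 199 < 236 = q_3, so the answer is 3451/117.

3451/117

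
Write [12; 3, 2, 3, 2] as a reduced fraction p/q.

Fold from the inside: start with 2/1.
  3 + 1/2 = 7/2
  2 + 2/7 = 16/7
  3 + 7/16 = 55/16
  12 + 16/55 = 676/55

676/55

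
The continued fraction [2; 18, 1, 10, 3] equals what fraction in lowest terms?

1320/643

Using pₖ = aₖpₖ₋₁ + pₖ₋₂ and qₖ = aₖqₖ₋₁ + qₖ₋₂:
  k=0: a=2, p=2, q=1
  k=1: a=18, p=37, q=18
  k=2: a=1, p=39, q=19
  k=3: a=10, p=427, q=208
  k=4: a=3, p=1320, q=643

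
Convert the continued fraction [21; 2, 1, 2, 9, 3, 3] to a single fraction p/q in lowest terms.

Fold from the inside: start with 3/1.
  3 + 1/3 = 10/3
  9 + 3/10 = 93/10
  2 + 10/93 = 196/93
  1 + 93/196 = 289/196
  2 + 196/289 = 774/289
  21 + 289/774 = 16543/774

16543/774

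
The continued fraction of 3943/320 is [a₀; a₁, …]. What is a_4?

3943 = 12·320 + 103   →  a_0 = 12
320 = 3·103 + 11   →  a_1 = 3
103 = 9·11 + 4   →  a_2 = 9
11 = 2·4 + 3   →  a_3 = 2
4 = 1·3 + 1   →  a_4 = 1

1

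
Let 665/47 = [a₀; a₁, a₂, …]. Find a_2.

665 = 14·47 + 7   →  a_0 = 14
47 = 6·7 + 5   →  a_1 = 6
7 = 1·5 + 2   →  a_2 = 1

1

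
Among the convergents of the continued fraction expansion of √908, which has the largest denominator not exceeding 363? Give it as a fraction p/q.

√908 = [30; 7, 1, 1, 14, 1, 1, 7, 60, …] (period length 8).
Convergents:
  p_0/q_0 = 30/1
  p_1/q_1 = 211/7
  p_2/q_2 = 241/8
  p_3/q_3 = 452/15
  p_4/q_4 = 6569/218
  p_5/q_5 = 7021/233
  p_6/q_6 = 13590/451
q_5 = 233 ≤ 363 < 451 = q_6, so the answer is 7021/233.

7021/233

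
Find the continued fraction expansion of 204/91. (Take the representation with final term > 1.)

[2; 4, 7, 3]

204 = 2·91 + 22
91 = 4·22 + 3
22 = 7·3 + 1
3 = 3·1 + 0  (stop)
So 204/91 = [2; 4, 7, 3].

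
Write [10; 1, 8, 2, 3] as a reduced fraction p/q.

Fold from the inside: start with 3/1.
  2 + 1/3 = 7/3
  8 + 3/7 = 59/7
  1 + 7/59 = 66/59
  10 + 59/66 = 719/66

719/66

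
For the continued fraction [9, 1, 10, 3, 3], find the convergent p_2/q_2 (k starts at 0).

109/11

Using pₖ = aₖpₖ₋₁ + pₖ₋₂, qₖ = aₖqₖ₋₁ + qₖ₋₂ (with p₋₁=1, p₋₂=0, q₋₁=0, q₋₂=1):
  k=0: a=9, p=9, q=1
  k=1: a=1, p=10, q=1
  k=2: a=10, p=109, q=11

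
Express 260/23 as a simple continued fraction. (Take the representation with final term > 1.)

260 = 11×23 + 7
23 = 3×7 + 2
7 = 3×2 + 1
2 = 2×1 + 0  (stop)
So 260/23 = [11; 3, 3, 2].

[11; 3, 3, 2]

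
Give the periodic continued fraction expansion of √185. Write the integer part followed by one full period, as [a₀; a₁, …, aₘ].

a₀ = ⌊√185⌋ = 13.

[13; 1, 1, 1, 1, 26]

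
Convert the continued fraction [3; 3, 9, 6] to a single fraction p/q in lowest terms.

Fold from the inside: start with 6/1.
  9 + 1/6 = 55/6
  3 + 6/55 = 171/55
  3 + 55/171 = 568/171

568/171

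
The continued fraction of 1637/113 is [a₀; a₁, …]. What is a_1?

2

1637 = 14·113 + 55   →  a_0 = 14
113 = 2·55 + 3   →  a_1 = 2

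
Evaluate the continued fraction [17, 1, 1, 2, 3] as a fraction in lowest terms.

299/17

Using pₖ = aₖpₖ₋₁ + pₖ₋₂ and qₖ = aₖqₖ₋₁ + qₖ₋₂:
  k=0: a=17, p=17, q=1
  k=1: a=1, p=18, q=1
  k=2: a=1, p=35, q=2
  k=3: a=2, p=88, q=5
  k=4: a=3, p=299, q=17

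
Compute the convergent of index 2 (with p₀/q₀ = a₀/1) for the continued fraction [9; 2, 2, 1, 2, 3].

Using pₖ = aₖpₖ₋₁ + pₖ₋₂, qₖ = aₖqₖ₋₁ + qₖ₋₂ (with p₋₁=1, p₋₂=0, q₋₁=0, q₋₂=1):
  k=0: a=9, p=9, q=1
  k=1: a=2, p=19, q=2
  k=2: a=2, p=47, q=5

47/5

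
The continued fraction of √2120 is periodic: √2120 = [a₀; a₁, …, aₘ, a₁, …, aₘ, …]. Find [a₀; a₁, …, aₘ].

a₀ = ⌊√2120⌋ = 46.
With m₀=0, d₀=1 and mₖ₊₁ = dₖaₖ − mₖ, dₖ₊₁ = (n − mₖ₊₁²)/dₖ, aₖ₊₁ = ⌊(a₀+mₖ₊₁)/dₖ₊₁⌋:
  k=1: m=46, d=4, a=23
  k=2: m=46, d=1, a=92
d=1 and a=2a₀=92 at k=2, so the next step gives (m, d) = (46, 4) again — its k=1 value — and the period has length 2.

[46; 23, 92]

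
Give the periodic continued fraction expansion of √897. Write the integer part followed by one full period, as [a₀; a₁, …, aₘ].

[29; 1, 18, 1, 58]

a₀ = ⌊√897⌋ = 29.
With m₀=0, d₀=1 and mₖ₊₁ = dₖaₖ − mₖ, dₖ₊₁ = (n − mₖ₊₁²)/dₖ, aₖ₊₁ = ⌊(a₀+mₖ₊₁)/dₖ₊₁⌋:
  k=1: m=29, d=56, a=1
  k=2: m=27, d=3, a=18
  k=3: m=27, d=56, a=1
  k=4: m=29, d=1, a=58
d=1 and a=2a₀=58 at k=4, so the next step gives (m, d) = (29, 56) again — its k=1 value — and the period has length 4.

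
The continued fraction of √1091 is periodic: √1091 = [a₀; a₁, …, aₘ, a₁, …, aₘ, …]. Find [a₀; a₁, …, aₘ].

a₀ = ⌊√1091⌋ = 33.
With m₀=0, d₀=1 and mₖ₊₁ = dₖaₖ − mₖ, dₖ₊₁ = (n − mₖ₊₁²)/dₖ, aₖ₊₁ = ⌊(a₀+mₖ₊₁)/dₖ₊₁⌋:
  k=1: m=33, d=2, a=33
  k=2: m=33, d=1, a=66
d=1 and a=2a₀=66 at k=2, so the next step gives (m, d) = (33, 2) again — its k=1 value — and the period has length 2.

[33; 33, 66]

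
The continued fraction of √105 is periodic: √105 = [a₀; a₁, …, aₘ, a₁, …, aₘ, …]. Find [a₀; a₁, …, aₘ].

a₀ = ⌊√105⌋ = 10.
With m₀=0, d₀=1 and mₖ₊₁ = dₖaₖ − mₖ, dₖ₊₁ = (n − mₖ₊₁²)/dₖ, aₖ₊₁ = ⌊(a₀+mₖ₊₁)/dₖ₊₁⌋:
  k=1: m=10, d=5, a=4
  k=2: m=10, d=1, a=20
d=1 and a=2a₀=20 at k=2, so the next step gives (m, d) = (10, 5) again — its k=1 value — and the period has length 2.

[10; 4, 20]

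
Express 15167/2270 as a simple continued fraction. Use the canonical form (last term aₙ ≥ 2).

15167 = 6×2270 + 1547
2270 = 1×1547 + 723
1547 = 2×723 + 101
723 = 7×101 + 16
101 = 6×16 + 5
16 = 3×5 + 1
5 = 5×1 + 0  (stop)
So 15167/2270 = [6; 1, 2, 7, 6, 3, 5].

[6; 1, 2, 7, 6, 3, 5]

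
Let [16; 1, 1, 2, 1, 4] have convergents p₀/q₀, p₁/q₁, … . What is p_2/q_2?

Using pₖ = aₖpₖ₋₁ + pₖ₋₂, qₖ = aₖqₖ₋₁ + qₖ₋₂ (with p₋₁=1, p₋₂=0, q₋₁=0, q₋₂=1):
  k=0: a=16, p=16, q=1
  k=1: a=1, p=17, q=1
  k=2: a=1, p=33, q=2

33/2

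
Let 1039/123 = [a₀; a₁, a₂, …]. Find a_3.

1039 = 8·123 + 55   →  a_0 = 8
123 = 2·55 + 13   →  a_1 = 2
55 = 4·13 + 3   →  a_2 = 4
13 = 4·3 + 1   →  a_3 = 4

4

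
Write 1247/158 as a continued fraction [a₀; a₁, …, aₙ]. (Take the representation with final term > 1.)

[7; 1, 8, 3, 2, 2]

1247 = 7·158 + 141
158 = 1·141 + 17
141 = 8·17 + 5
17 = 3·5 + 2
5 = 2·2 + 1
2 = 2·1 + 0  (stop)
So 1247/158 = [7; 1, 8, 3, 2, 2].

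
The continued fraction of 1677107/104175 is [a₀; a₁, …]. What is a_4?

1677107 = 16·104175 + 10307   →  a_0 = 16
104175 = 10·10307 + 1105   →  a_1 = 10
10307 = 9·1105 + 362   →  a_2 = 9
1105 = 3·362 + 19   →  a_3 = 3
362 = 19·19 + 1   →  a_4 = 19

19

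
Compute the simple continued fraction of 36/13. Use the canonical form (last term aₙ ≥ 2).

[2; 1, 3, 3]

36 = 2·13 + 10
13 = 1·10 + 3
10 = 3·3 + 1
3 = 3·1 + 0  (stop)
So 36/13 = [2; 1, 3, 3].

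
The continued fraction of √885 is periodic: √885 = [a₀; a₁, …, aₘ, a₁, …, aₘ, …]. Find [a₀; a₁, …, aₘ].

a₀ = ⌊√885⌋ = 29.
With m₀=0, d₀=1 and mₖ₊₁ = dₖaₖ − mₖ, dₖ₊₁ = (n − mₖ₊₁²)/dₖ, aₖ₊₁ = ⌊(a₀+mₖ₊₁)/dₖ₊₁⌋:
  k=1: m=29, d=44, a=1
  k=2: m=15, d=15, a=2
  k=3: m=15, d=44, a=1
  k=4: m=29, d=1, a=58
d=1 and a=2a₀=58 at k=4, so the next step gives (m, d) = (29, 44) again — its k=1 value — and the period has length 4.

[29; 1, 2, 1, 58]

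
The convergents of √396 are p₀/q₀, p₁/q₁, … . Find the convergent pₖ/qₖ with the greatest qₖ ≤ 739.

√396 = [19; 1, 8, 1, 38, …] (period length 4).
Convergents:
  p_0/q_0 = 19/1
  p_1/q_1 = 20/1
  p_2/q_2 = 179/9
  p_3/q_3 = 199/10
  p_4/q_4 = 7741/389
  p_5/q_5 = 7940/399
  p_6/q_6 = 71261/3581
q_5 = 399 ≤ 739 < 3581 = q_6, so the answer is 7940/399.

7940/399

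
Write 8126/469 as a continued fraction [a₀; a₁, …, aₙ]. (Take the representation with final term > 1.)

[17; 3, 15, 3, 3]

8126 = 17·469 + 153
469 = 3·153 + 10
153 = 15·10 + 3
10 = 3·3 + 1
3 = 3·1 + 0  (stop)
So 8126/469 = [17; 3, 15, 3, 3].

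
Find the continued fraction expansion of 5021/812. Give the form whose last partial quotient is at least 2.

[6; 5, 2, 4, 2, 7]

5021 = 6*812 + 149
812 = 5*149 + 67
149 = 2*67 + 15
67 = 4*15 + 7
15 = 2*7 + 1
7 = 7*1 + 0  (stop)
So 5021/812 = [6; 5, 2, 4, 2, 7].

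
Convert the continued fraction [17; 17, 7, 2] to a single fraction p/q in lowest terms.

4384/257

Using pₖ = aₖpₖ₋₁ + pₖ₋₂ and qₖ = aₖqₖ₋₁ + qₖ₋₂:
  k=0: a=17, p=17, q=1
  k=1: a=17, p=290, q=17
  k=2: a=7, p=2047, q=120
  k=3: a=2, p=4384, q=257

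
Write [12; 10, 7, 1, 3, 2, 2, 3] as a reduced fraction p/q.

Using pₖ = aₖpₖ₋₁ + pₖ₋₂ and qₖ = aₖqₖ₋₁ + qₖ₋₂:
  k=0: a=12, p=12, q=1
  k=1: a=10, p=121, q=10
  k=2: a=7, p=859, q=71
  k=3: a=1, p=980, q=81
  k=4: a=3, p=3799, q=314
  k=5: a=2, p=8578, q=709
  k=6: a=2, p=20955, q=1732
  k=7: a=3, p=71443, q=5905

71443/5905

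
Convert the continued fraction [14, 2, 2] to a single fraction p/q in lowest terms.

Using pₖ = aₖpₖ₋₁ + pₖ₋₂ and qₖ = aₖqₖ₋₁ + qₖ₋₂:
  k=0: a=14, p=14, q=1
  k=1: a=2, p=29, q=2
  k=2: a=2, p=72, q=5

72/5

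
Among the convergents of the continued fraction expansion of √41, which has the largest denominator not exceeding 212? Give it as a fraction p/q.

√41 = [6; 2, 2, 12, …] (period length 3).
Convergents:
  p_0/q_0 = 6/1
  p_1/q_1 = 13/2
  p_2/q_2 = 32/5
  p_3/q_3 = 397/62
  p_4/q_4 = 826/129
  p_5/q_5 = 2049/320
q_4 = 129 ≤ 212 < 320 = q_5, so the answer is 826/129.

826/129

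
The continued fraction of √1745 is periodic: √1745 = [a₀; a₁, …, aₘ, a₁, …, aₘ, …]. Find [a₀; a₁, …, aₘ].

a₀ = ⌊√1745⌋ = 41.
With m₀=0, d₀=1 and mₖ₊₁ = dₖaₖ − mₖ, dₖ₊₁ = (n − mₖ₊₁²)/dₖ, aₖ₊₁ = ⌊(a₀+mₖ₊₁)/dₖ₊₁⌋:
  k=1: m=41, d=64, a=1
  k=2: m=23, d=19, a=3
  k=3: m=34, d=31, a=2
  k=4: m=28, d=31, a=2
  k=5: m=34, d=19, a=3
  k=6: m=23, d=64, a=1
  k=7: m=41, d=1, a=82
d=1 and a=2a₀=82 at k=7, so the next step gives (m, d) = (41, 64) again — its k=1 value — and the period has length 7.

[41; 1, 3, 2, 2, 3, 1, 82]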